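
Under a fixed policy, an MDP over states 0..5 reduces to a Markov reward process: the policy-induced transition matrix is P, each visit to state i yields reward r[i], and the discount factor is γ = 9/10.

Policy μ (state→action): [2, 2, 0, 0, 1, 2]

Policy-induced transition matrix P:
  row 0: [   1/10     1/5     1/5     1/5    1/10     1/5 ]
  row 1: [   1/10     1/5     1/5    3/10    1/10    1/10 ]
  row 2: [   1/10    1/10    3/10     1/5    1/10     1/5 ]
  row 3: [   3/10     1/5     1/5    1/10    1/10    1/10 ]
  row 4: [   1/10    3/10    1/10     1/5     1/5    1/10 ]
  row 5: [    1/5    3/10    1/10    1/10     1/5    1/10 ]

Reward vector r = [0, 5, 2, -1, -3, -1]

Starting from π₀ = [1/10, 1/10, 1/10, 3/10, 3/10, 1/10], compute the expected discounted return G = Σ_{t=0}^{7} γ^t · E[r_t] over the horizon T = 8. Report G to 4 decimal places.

G = 2.8342

t=0: π = [0.1000, 0.1000, 0.1000, 0.3000, 0.3000, 0.1000], E[r] = -0.6000, γ^t·E[r] = -0.600000, running G = -0.600000
t=1: π = [0.1700, 0.2300, 0.1700, 0.1700, 0.1400, 0.1200], E[r] = 0.7800, γ^t·E[r] = 0.702000, running G = 0.102000
t=2: π = [0.1460, 0.2090, 0.1910, 0.1940, 0.1260, 0.1340], E[r] = 0.7210, γ^t·E[r] = 0.584010, running G = 0.686010
t=3: π = [0.1522, 0.2069, 0.1931, 0.1881, 0.1260, 0.1337], E[r] = 0.7209, γ^t·E[r] = 0.525536, running G = 1.211546
t=4: π = [0.1510, 0.2067, 0.1933, 0.1885, 0.1260, 0.1345], E[r] = 0.7190, γ^t·E[r] = 0.471756, running G = 1.683302
t=5: π = [0.1512, 0.2067, 0.1933, 0.1884, 0.1261, 0.1344], E[r] = 0.7192, γ^t·E[r] = 0.424682, running G = 2.107984
t=6: π = [0.1511, 0.2067, 0.1933, 0.1884, 0.1260, 0.1344], E[r] = 0.7192, γ^t·E[r] = 0.382201, running G = 2.490185
t=7: π = [0.1511, 0.2067, 0.1933, 0.1884, 0.1260, 0.1344], E[r] = 0.7192, γ^t·E[r] = 0.343985, running G = 2.834170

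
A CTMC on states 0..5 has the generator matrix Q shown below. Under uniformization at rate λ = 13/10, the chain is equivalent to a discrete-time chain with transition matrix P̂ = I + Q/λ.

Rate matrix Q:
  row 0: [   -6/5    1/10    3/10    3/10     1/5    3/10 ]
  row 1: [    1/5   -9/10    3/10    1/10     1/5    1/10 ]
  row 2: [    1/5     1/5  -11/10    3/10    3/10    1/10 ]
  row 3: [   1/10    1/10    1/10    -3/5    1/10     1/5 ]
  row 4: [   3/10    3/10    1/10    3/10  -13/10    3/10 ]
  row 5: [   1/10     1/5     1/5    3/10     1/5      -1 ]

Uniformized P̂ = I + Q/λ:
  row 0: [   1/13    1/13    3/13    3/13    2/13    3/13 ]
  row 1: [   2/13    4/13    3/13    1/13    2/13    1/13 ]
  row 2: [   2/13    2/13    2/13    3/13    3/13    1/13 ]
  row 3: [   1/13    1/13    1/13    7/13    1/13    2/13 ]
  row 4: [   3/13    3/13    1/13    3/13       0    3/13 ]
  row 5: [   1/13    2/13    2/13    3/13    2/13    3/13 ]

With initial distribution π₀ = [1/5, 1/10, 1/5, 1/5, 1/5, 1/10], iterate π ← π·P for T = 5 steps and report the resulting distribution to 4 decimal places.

π = [0.1188, 0.1551, 0.1425, 0.2986, 0.1230, 0.1620]

t=0: π = [0.2000, 0.1000, 0.2000, 0.2000, 0.2000, 0.1000]
t=1: π = [0.1308, 0.1538, 0.1462, 0.2769, 0.1231, 0.1692]
t=2: π = [0.1189, 0.1556, 0.1450, 0.2923, 0.1249, 0.1633]
t=3: π = [0.1193, 0.1558, 0.1429, 0.2968, 0.1233, 0.1620]
t=4: π = [0.1189, 0.1553, 0.1427, 0.2981, 0.1230, 0.1620]
t=5: π = [0.1188, 0.1551, 0.1425, 0.2986, 0.1230, 0.1620]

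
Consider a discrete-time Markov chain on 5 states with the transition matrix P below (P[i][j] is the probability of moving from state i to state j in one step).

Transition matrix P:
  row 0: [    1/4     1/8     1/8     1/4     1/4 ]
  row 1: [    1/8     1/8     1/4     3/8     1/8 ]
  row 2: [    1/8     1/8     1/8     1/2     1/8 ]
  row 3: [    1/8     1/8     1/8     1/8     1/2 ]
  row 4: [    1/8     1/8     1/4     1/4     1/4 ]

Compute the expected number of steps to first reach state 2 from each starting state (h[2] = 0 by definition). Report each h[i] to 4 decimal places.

First-step conditioning: h[2] = 0; for i ≠ 2, h[i] = 1 + Σ_k P[i][k]·h[k].
  h[0] = 1 + 1/4·h[0] + 1/8·h[1] + 1/4·h[3] + 1/4·h[4]
  h[1] = 1 + 1/8·h[0] + 1/8·h[1] + 3/8·h[3] + 1/8·h[4]
  h[3] = 1 + 1/8·h[0] + 1/8·h[1] + 1/8·h[3] + 1/2·h[4]
  h[4] = 1 + 1/8·h[0] + 1/8·h[1] + 1/4·h[3] + 1/4·h[4]
Solving the 4×4 linear system over states ≠ 2 gives exactly h = [4608/817, 4088/817, 0, 4480/817, 4032/817] (h[2] = 0 is the target).

h = [5.6401, 5.0037, 0.0000, 5.4835, 4.9351]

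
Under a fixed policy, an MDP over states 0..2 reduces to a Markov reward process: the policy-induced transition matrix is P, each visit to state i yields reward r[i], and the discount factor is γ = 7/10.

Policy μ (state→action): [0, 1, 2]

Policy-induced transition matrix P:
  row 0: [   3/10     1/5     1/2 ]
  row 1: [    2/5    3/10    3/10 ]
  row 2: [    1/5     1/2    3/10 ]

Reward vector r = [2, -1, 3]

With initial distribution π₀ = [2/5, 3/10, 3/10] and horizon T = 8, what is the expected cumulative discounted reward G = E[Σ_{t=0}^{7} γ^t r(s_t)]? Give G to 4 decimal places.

G = 4.3094

t=0: π = [0.4000, 0.3000, 0.3000], E[r] = 1.4000, γ^t·E[r] = 1.400000, running G = 1.400000
t=1: π = [0.3000, 0.3200, 0.3800], E[r] = 1.4200, γ^t·E[r] = 0.994000, running G = 2.394000
t=2: π = [0.2940, 0.3460, 0.3600], E[r] = 1.3220, γ^t·E[r] = 0.647780, running G = 3.041780
t=3: π = [0.2986, 0.3426, 0.3588], E[r] = 1.3310, γ^t·E[r] = 0.456533, running G = 3.498313
t=4: π = [0.2984, 0.3419, 0.3597], E[r] = 1.3340, γ^t·E[r] = 0.320298, running G = 3.818611
t=5: π = [0.2982, 0.3421, 0.3597], E[r] = 1.3334, γ^t·E[r] = 0.224097, running G = 4.042709
t=6: π = [0.2982, 0.3421, 0.3596], E[r] = 1.3333, γ^t·E[r] = 0.156862, running G = 4.199570
t=7: π = [0.2982, 0.3421, 0.3596], E[r] = 1.3333, γ^t·E[r] = 0.109806, running G = 4.309376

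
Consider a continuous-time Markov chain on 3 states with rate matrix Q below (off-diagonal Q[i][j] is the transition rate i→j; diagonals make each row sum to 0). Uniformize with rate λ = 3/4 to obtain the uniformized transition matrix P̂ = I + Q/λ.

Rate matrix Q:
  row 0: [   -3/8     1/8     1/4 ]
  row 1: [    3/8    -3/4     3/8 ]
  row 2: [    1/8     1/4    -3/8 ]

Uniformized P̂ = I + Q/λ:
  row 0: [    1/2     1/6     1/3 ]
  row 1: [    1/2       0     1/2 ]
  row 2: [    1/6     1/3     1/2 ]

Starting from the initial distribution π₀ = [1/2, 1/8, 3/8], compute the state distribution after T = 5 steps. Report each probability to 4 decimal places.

t=0: π = [0.5000, 0.1250, 0.3750]
t=1: π = [0.3750, 0.2083, 0.4167]
t=2: π = [0.3611, 0.2014, 0.4375]
t=3: π = [0.3542, 0.2060, 0.4398]
t=4: π = [0.3534, 0.2056, 0.4410]
t=5: π = [0.3530, 0.2059, 0.4411]

π = [0.3530, 0.2059, 0.4411]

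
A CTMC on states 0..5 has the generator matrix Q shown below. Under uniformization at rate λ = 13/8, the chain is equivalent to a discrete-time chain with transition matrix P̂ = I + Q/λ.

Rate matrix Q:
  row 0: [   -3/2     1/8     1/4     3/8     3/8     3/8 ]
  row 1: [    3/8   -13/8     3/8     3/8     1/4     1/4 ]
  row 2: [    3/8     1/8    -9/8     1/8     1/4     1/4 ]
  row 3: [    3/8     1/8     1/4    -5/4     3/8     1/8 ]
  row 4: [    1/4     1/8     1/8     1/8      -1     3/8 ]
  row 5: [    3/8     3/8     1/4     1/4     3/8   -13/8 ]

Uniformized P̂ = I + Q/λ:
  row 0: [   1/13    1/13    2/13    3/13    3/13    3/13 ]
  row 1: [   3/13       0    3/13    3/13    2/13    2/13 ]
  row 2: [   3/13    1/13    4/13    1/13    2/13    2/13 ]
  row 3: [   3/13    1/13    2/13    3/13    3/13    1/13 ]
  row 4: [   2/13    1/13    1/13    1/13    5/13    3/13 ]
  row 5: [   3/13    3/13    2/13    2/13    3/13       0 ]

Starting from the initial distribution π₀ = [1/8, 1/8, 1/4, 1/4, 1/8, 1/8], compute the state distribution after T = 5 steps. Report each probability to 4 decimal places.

t=0: π = [0.1250, 0.1250, 0.2500, 0.2500, 0.1250, 0.1250]
t=1: π = [0.2019, 0.0865, 0.1923, 0.1635, 0.2212, 0.1346]
t=2: π = [0.1827, 0.0910, 0.1731, 0.1568, 0.2433, 0.1531]
t=3: π = [0.1839, 0.0935, 0.1688, 0.1549, 0.2479, 0.1510]
t=4: π = [0.1834, 0.0930, 0.1679, 0.1551, 0.2487, 0.1519]
t=5: π = [0.1834, 0.0931, 0.1677, 0.1550, 0.2490, 0.1518]

π = [0.1834, 0.0931, 0.1677, 0.1550, 0.2490, 0.1518]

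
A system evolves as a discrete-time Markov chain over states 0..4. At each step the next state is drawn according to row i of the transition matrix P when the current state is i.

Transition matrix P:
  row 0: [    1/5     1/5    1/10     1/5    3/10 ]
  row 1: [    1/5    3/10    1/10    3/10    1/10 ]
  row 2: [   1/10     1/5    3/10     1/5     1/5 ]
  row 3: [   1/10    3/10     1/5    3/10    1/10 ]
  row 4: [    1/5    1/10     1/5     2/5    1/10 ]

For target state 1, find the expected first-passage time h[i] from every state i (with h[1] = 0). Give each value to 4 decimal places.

First-step conditioning: h[1] = 0; for i ≠ 1, h[i] = 1 + Σ_k P[i][k]·h[k].
  h[0] = 1 + 1/5·h[0] + 1/10·h[2] + 1/5·h[3] + 3/10·h[4]
  h[2] = 1 + 1/10·h[0] + 3/10·h[2] + 1/5·h[3] + 1/5·h[4]
  h[3] = 1 + 1/10·h[0] + 1/5·h[2] + 3/10·h[3] + 1/10·h[4]
  h[4] = 1 + 1/5·h[0] + 1/5·h[2] + 2/5·h[3] + 1/10·h[4]
Solving the 4×4 linear system over states ≠ 1 gives exactly h = [9070/1881, 0, 1000/209, 7930/1881, 1070/209] (h[1] = 0 is the target).

h = [4.8219, 0.0000, 4.7847, 4.2158, 5.1196]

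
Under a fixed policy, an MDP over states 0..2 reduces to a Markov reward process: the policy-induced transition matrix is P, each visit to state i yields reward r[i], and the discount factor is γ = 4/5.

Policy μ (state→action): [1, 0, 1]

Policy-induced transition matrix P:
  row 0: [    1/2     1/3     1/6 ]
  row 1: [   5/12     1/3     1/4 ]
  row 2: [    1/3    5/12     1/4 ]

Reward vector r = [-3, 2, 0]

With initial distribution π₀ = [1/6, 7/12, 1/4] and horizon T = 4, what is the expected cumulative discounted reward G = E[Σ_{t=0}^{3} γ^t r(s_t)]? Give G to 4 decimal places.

G = -0.4337

t=0: π = [0.1667, 0.5833, 0.2500], E[r] = 0.6667, γ^t·E[r] = 0.666667, running G = 0.666667
t=1: π = [0.4097, 0.3542, 0.2361], E[r] = -0.5208, γ^t·E[r] = -0.416667, running G = 0.250000
t=2: π = [0.4311, 0.3530, 0.2159], E[r] = -0.5874, γ^t·E[r] = -0.375926, running G = -0.125926
t=3: π = [0.4346, 0.3513, 0.2141], E[r] = -0.6012, γ^t·E[r] = -0.307802, running G = -0.433728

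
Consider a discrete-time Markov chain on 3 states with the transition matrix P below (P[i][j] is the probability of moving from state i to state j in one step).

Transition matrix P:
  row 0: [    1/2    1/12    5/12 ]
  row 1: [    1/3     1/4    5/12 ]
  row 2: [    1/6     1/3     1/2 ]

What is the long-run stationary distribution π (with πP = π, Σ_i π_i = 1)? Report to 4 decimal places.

Balance equations π_j = Σ_i π_i·P[i][j]:
  π_0 = 1/2·π_0 + 1/3·π_1 + 1/6·π_2
  π_1 = 1/12·π_0 + 1/4·π_1 + 1/3·π_2
  normalize: π_0 + π_1 + π_2 = 1
Solving the linear system gives exactly π = [17/55, 13/55, 5/11].

π = [0.3091, 0.2364, 0.4545]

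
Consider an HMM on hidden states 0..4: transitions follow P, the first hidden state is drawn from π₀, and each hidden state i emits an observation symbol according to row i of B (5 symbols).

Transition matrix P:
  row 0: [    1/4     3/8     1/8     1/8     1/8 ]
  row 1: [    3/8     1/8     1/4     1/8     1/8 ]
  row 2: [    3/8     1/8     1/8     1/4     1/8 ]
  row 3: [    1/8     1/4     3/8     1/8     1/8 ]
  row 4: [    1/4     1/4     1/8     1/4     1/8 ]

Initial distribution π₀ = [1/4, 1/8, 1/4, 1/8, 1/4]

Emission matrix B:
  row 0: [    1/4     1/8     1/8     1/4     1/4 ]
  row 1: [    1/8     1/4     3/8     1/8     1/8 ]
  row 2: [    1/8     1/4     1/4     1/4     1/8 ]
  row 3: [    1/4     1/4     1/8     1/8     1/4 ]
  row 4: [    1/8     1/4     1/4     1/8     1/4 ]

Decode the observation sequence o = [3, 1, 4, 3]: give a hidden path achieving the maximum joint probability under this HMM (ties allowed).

t=0: δ = [6.250e-02, 1.562e-02, 6.250e-02, 1.562e-02, 3.125e-02]  (obs o_0=3)
t=1: δ = [2.930e-03, 5.859e-03, 1.953e-03, 3.906e-03, 1.953e-03]  ψ = [2, 0, 0, 2, 0]  (obs o_1=1)
t=2: δ = [5.493e-04, 1.373e-04, 1.831e-04, 1.831e-04, 1.831e-04]  ψ = [1, 0, 1, 1, 1]  (obs o_2=4)
t=3: δ = [3.433e-05, 2.575e-05, 1.717e-05, 8.583e-06, 8.583e-06]  ψ = [0, 0, 0, 0, 0]  (obs o_3=3)
backtrack: best end state = 0; path = [0, 1, 0, 0]

path = [0, 1, 0, 0]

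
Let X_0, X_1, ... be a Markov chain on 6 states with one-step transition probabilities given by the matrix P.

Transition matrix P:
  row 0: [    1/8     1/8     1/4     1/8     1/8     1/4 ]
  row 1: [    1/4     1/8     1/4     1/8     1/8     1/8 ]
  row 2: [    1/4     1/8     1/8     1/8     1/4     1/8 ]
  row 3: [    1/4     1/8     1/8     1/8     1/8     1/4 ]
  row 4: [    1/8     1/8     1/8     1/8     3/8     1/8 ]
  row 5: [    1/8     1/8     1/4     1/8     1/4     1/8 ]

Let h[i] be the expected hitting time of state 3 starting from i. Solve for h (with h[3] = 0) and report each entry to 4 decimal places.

h = [8.0000, 8.0000, 8.0000, 0.0000, 8.0000, 8.0000]

First-step conditioning: h[3] = 0; for i ≠ 3, h[i] = 1 + Σ_k P[i][k]·h[k].
  h[0] = 1 + 1/8·h[0] + 1/8·h[1] + 1/4·h[2] + 1/8·h[4] + 1/4·h[5]
  h[1] = 1 + 1/4·h[0] + 1/8·h[1] + 1/4·h[2] + 1/8·h[4] + 1/8·h[5]
  h[2] = 1 + 1/4·h[0] + 1/8·h[1] + 1/8·h[2] + 1/4·h[4] + 1/8·h[5]
  h[4] = 1 + 1/8·h[0] + 1/8·h[1] + 1/8·h[2] + 3/8·h[4] + 1/8·h[5]
  h[5] = 1 + 1/8·h[0] + 1/8·h[1] + 1/4·h[2] + 1/4·h[4] + 1/8·h[5]
Solving the 5×5 linear system over states ≠ 3 gives exactly h = [8, 8, 8, 0, 8, 8] (h[3] = 0 is the target).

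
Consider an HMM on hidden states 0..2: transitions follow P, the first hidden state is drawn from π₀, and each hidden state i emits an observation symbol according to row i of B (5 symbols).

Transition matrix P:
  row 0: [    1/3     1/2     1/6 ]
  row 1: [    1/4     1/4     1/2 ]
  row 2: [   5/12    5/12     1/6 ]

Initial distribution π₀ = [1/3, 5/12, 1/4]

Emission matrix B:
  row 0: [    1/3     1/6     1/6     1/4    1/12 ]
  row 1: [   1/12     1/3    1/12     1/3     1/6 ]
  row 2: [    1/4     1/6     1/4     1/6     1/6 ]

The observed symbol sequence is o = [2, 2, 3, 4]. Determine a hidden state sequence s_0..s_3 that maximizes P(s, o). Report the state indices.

t=0: δ = [5.556e-02, 3.472e-02, 6.250e-02]  (obs o_0=2)
t=1: δ = [4.340e-03, 2.315e-03, 4.340e-03]  ψ = [2, 0, 1]  (obs o_1=2)
t=2: δ = [4.521e-04, 7.234e-04, 1.929e-04]  ψ = [2, 0, 1]  (obs o_2=3)
t=3: δ = [1.507e-05, 3.768e-05, 6.028e-05]  ψ = [1, 0, 1]  (obs o_3=4)
backtrack: best end state = 2; path = [2, 0, 1, 2]

path = [2, 0, 1, 2]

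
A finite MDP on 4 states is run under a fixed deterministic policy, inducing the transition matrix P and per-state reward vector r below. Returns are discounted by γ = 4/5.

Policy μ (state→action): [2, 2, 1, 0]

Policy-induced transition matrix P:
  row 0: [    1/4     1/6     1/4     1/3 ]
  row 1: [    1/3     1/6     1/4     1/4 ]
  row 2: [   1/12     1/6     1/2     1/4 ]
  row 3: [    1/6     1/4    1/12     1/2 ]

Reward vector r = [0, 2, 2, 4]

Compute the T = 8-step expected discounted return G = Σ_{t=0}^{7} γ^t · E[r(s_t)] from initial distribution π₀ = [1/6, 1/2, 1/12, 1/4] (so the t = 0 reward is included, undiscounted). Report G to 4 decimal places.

t=0: π = [0.1667, 0.5000, 0.0833, 0.2500], E[r] = 2.1667, γ^t·E[r] = 2.166667, running G = 2.166667
t=1: π = [0.2569, 0.1875, 0.2292, 0.3264], E[r] = 2.1389, γ^t·E[r] = 1.711111, running G = 3.877778
t=2: π = [0.2002, 0.1939, 0.2529, 0.3530], E[r] = 2.3056, γ^t·E[r] = 1.475556, running G = 5.353333
t=3: π = [0.1946, 0.1961, 0.2544, 0.3549], E[r] = 2.3207, γ^t·E[r] = 1.188198, running G = 6.541531
t=4: π = [0.1944, 0.1962, 0.2544, 0.3550], E[r] = 2.3212, γ^t·E[r] = 0.950752, running G = 7.492283
t=5: π = [0.1944, 0.1962, 0.2545, 0.3549], E[r] = 2.3211, γ^t·E[r] = 0.760589, running G = 8.252872
t=6: π = [0.1944, 0.1962, 0.2545, 0.3549], E[r] = 2.3211, γ^t·E[r] = 0.608470, running G = 8.861342
t=7: π = [0.1944, 0.1962, 0.2545, 0.3549], E[r] = 2.3211, γ^t·E[r] = 0.486776, running G = 9.348117

G = 9.3481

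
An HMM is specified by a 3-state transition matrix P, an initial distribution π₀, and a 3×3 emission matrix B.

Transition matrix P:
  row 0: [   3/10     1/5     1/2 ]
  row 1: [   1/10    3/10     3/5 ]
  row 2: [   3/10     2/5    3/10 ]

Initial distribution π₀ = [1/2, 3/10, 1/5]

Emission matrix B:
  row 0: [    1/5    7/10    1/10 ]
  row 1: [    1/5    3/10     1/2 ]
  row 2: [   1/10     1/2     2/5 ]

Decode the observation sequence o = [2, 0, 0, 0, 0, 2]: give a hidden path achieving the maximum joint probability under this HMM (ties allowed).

path = [1, 2, 1, 2, 1, 2]

t=0: δ = [5.000e-02, 1.500e-01, 8.000e-02]  (obs o_0=2)
t=1: δ = [4.800e-03, 9.000e-03, 9.000e-03]  ψ = [2, 1, 1]  (obs o_1=0)
t=2: δ = [5.400e-04, 7.200e-04, 5.400e-04]  ψ = [2, 2, 1]  (obs o_2=0)
t=3: δ = [3.240e-05, 4.320e-05, 4.320e-05]  ψ = [0, 1, 1]  (obs o_3=0)
t=4: δ = [2.592e-06, 3.456e-06, 2.592e-06]  ψ = [2, 2, 1]  (obs o_4=0)
t=5: δ = [7.776e-08, 5.184e-07, 8.294e-07]  ψ = [0, 1, 1]  (obs o_5=2)
backtrack: best end state = 2; path = [1, 2, 1, 2, 1, 2]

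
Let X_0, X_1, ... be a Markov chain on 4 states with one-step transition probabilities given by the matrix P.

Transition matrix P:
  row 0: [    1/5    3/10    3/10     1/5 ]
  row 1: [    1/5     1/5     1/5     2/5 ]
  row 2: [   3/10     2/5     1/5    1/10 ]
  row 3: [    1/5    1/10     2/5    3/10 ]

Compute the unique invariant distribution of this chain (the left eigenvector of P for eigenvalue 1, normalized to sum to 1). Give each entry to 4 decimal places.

π = [0.2272, 0.2524, 0.2723, 0.2480]

Balance equations π_j = Σ_i π_i·P[i][j]:
  π_0 = 1/5·π_0 + 1/5·π_1 + 3/10·π_2 + 1/5·π_3
  π_1 = 3/10·π_0 + 1/5·π_1 + 2/5·π_2 + 1/10·π_3
  π_2 = 3/10·π_0 + 1/5·π_1 + 1/5·π_2 + 2/5·π_3
  normalize: π_0 + π_1 + π_2 + π_3 = 1
Solving the linear system gives exactly π = [262/1153, 291/1153, 314/1153, 286/1153].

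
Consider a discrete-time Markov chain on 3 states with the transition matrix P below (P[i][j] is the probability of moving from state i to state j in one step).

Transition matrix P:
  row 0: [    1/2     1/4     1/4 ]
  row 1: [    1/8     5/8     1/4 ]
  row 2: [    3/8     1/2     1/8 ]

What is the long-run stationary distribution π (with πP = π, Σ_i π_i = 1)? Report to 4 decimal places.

Balance equations π_j = Σ_i π_i·P[i][j]:
  π_0 = 1/2·π_0 + 1/8·π_1 + 3/8·π_2
  π_1 = 1/4·π_0 + 5/8·π_1 + 1/2·π_2
  normalize: π_0 + π_1 + π_2 = 1
Solving the linear system gives exactly π = [13/45, 22/45, 2/9].

π = [0.2889, 0.4889, 0.2222]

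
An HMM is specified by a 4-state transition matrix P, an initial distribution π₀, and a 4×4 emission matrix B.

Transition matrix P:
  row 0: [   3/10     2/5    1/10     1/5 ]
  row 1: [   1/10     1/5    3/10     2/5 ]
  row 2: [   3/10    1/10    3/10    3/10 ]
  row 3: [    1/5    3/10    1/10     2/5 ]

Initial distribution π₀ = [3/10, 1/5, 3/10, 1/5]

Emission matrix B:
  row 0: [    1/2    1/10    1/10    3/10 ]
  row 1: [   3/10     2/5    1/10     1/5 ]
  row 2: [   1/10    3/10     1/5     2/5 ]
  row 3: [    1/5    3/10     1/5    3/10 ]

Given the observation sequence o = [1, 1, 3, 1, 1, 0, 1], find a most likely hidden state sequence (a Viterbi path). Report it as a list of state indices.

path = [1, 3, 3, 1, 2, 0, 1]

t=0: δ = [3.000e-02, 8.000e-02, 9.000e-02, 6.000e-02]  (obs o_0=1)
t=1: δ = [2.700e-03, 7.200e-03, 8.100e-03, 9.600e-03]  ψ = [2, 3, 2, 1]  (obs o_1=1)
t=2: δ = [7.290e-04, 5.760e-04, 9.720e-04, 1.152e-03]  ψ = [2, 3, 2, 3]  (obs o_2=3)
t=3: δ = [2.916e-05, 1.382e-04, 8.748e-05, 1.382e-04]  ψ = [2, 3, 2, 3]  (obs o_3=1)
t=4: δ = [2.765e-06, 1.659e-05, 1.244e-05, 1.659e-05]  ψ = [3, 3, 1, 1]  (obs o_4=1)
t=5: δ = [1.866e-06, 1.493e-06, 4.977e-07, 1.327e-06]  ψ = [2, 3, 1, 1]  (obs o_5=0)
t=6: δ = [5.599e-08, 2.986e-07, 1.344e-07, 1.792e-07]  ψ = [0, 0, 1, 1]  (obs o_6=1)
backtrack: best end state = 1; path = [1, 3, 3, 1, 2, 0, 1]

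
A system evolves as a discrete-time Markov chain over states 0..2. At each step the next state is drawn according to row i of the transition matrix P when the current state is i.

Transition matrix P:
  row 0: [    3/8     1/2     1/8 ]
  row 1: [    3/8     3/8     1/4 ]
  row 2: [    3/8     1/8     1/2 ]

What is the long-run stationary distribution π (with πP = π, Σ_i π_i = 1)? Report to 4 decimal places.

Balance equations π_j = Σ_i π_i·P[i][j]:
  π_0 = 3/8·π_0 + 3/8·π_1 + 3/8·π_2
  π_1 = 1/2·π_0 + 3/8·π_1 + 1/8·π_2
  normalize: π_0 + π_1 + π_2 = 1
Solving the linear system gives exactly π = [3/8, 17/48, 13/48].

π = [0.3750, 0.3542, 0.2708]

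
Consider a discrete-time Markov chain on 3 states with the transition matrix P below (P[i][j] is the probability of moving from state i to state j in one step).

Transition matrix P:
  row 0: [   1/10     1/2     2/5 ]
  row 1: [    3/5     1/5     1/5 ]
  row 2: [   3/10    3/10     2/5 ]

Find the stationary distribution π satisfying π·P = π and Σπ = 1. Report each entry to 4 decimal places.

π = [0.3333, 0.3333, 0.3333]

Balance equations π_j = Σ_i π_i·P[i][j]:
  π_0 = 1/10·π_0 + 3/5·π_1 + 3/10·π_2
  π_1 = 1/2·π_0 + 1/5·π_1 + 3/10·π_2
  normalize: π_0 + π_1 + π_2 = 1
Solving the linear system gives exactly π = [1/3, 1/3, 1/3].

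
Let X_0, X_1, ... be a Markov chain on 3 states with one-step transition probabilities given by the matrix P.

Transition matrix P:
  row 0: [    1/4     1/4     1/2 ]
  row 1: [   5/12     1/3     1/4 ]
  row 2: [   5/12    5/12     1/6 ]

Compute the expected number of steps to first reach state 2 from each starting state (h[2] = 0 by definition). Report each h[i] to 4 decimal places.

First-step conditioning: h[2] = 0; for i ≠ 2, h[i] = 1 + Σ_k P[i][k]·h[k].
  h[0] = 1 + 1/4·h[0] + 1/4·h[1]
  h[1] = 1 + 5/12·h[0] + 1/3·h[1]
Solving the 2×2 linear system over states ≠ 2 gives exactly h = [44/19, 56/19, 0] (h[2] = 0 is the target).

h = [2.3158, 2.9474, 0.0000]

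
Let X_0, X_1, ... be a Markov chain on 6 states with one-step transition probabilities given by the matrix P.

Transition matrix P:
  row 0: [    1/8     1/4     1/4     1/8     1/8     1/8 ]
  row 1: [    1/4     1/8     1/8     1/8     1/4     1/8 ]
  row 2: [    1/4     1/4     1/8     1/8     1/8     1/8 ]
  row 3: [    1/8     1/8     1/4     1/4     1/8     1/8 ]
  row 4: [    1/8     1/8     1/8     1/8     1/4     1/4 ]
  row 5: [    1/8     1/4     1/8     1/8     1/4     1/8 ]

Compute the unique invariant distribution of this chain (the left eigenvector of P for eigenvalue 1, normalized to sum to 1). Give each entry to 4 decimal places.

Balance equations π_j = Σ_i π_i·P[i][j]:
  π_0 = 1/8·π_0 + 1/4·π_1 + 1/4·π_2 + 1/8·π_3 + 1/8·π_4 + 1/8·π_5
  π_1 = 1/4·π_0 + 1/8·π_1 + 1/4·π_2 + 1/8·π_3 + 1/8·π_4 + 1/4·π_5
  π_2 = 1/4·π_0 + 1/8·π_1 + 1/8·π_2 + 1/4·π_3 + 1/8·π_4 + 1/8·π_5
  π_3 = 1/8·π_0 + 1/8·π_1 + 1/8·π_2 + 1/4·π_3 + 1/8·π_4 + 1/8·π_5
  π_4 = 1/8·π_0 + 1/4·π_1 + 1/8·π_2 + 1/8·π_3 + 1/4·π_4 + 1/4·π_5
  normalize: π_0 + π_1 + π_2 + π_3 + π_4 + π_5 = 1
Solving the linear system gives exactly π = [5344/31689, 652/3521, 5195/31689, 1/7, 671/3521, 524/3521].

π = [0.1686, 0.1852, 0.1639, 0.1429, 0.1906, 0.1488]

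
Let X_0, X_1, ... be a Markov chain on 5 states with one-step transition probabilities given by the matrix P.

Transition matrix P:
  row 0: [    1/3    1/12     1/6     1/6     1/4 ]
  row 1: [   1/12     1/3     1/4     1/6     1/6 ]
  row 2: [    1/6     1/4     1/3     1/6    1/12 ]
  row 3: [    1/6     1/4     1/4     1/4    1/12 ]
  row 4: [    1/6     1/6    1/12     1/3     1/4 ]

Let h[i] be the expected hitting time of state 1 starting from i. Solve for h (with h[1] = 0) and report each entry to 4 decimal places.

First-step conditioning: h[1] = 0; for i ≠ 1, h[i] = 1 + Σ_k P[i][k]·h[k].
  h[0] = 1 + 1/3·h[0] + 1/6·h[2] + 1/6·h[3] + 1/4·h[4]
  h[2] = 1 + 1/6·h[0] + 1/3·h[2] + 1/6·h[3] + 1/12·h[4]
  h[3] = 1 + 1/6·h[0] + 1/4·h[2] + 1/4·h[3] + 1/12·h[4]
  h[4] = 1 + 1/6·h[0] + 1/12·h[2] + 1/3·h[3] + 1/4·h[4]
Solving the 4×4 linear system over states ≠ 1 gives exactly h = [244/41, 0, 200/41, 200/41, 220/41] (h[1] = 0 is the target).

h = [5.9512, 0.0000, 4.8780, 4.8780, 5.3659]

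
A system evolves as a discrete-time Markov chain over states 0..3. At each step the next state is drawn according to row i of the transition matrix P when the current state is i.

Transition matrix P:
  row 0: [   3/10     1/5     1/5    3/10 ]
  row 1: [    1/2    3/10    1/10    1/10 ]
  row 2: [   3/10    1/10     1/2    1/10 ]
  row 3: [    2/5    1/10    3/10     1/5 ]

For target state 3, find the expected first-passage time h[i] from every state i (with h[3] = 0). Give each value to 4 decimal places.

h = [4.7692, 5.6923, 6.0000, 0.0000]

First-step conditioning: h[3] = 0; for i ≠ 3, h[i] = 1 + Σ_k P[i][k]·h[k].
  h[0] = 1 + 3/10·h[0] + 1/5·h[1] + 1/5·h[2]
  h[1] = 1 + 1/2·h[0] + 3/10·h[1] + 1/10·h[2]
  h[2] = 1 + 3/10·h[0] + 1/10·h[1] + 1/2·h[2]
Solving the 3×3 linear system over states ≠ 3 gives exactly h = [62/13, 74/13, 6, 0] (h[3] = 0 is the target).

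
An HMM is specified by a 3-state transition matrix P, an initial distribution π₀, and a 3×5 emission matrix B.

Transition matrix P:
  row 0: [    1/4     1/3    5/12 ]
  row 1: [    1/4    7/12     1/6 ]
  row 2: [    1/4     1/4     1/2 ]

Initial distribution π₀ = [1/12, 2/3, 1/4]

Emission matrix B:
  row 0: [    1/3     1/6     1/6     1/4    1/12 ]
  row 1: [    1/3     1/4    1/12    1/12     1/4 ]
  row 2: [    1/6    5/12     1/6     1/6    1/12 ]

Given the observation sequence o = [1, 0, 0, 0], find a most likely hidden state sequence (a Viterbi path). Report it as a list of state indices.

t=0: δ = [1.389e-02, 1.667e-01, 1.042e-01]  (obs o_0=1)
t=1: δ = [1.389e-02, 3.241e-02, 8.681e-03]  ψ = [1, 1, 2]  (obs o_1=0)
t=2: δ = [2.701e-03, 6.301e-03, 9.645e-04]  ψ = [1, 1, 0]  (obs o_2=0)
t=3: δ = [5.251e-04, 1.225e-03, 1.875e-04]  ψ = [1, 1, 0]  (obs o_3=0)
backtrack: best end state = 1; path = [1, 1, 1, 1]

path = [1, 1, 1, 1]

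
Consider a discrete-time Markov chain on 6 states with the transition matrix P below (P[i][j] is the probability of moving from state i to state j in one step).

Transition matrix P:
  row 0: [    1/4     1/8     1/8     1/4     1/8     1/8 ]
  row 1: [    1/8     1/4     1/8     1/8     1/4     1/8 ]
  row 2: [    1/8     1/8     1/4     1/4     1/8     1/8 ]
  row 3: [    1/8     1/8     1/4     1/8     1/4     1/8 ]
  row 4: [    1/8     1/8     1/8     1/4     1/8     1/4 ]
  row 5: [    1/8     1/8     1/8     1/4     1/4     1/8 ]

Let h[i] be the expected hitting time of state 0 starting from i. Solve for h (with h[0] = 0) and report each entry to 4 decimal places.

First-step conditioning: h[0] = 0; for i ≠ 0, h[i] = 1 + Σ_k P[i][k]·h[k].
  h[1] = 1 + 1/4·h[1] + 1/8·h[2] + 1/8·h[3] + 1/4·h[4] + 1/8·h[5]
  h[2] = 1 + 1/8·h[1] + 1/4·h[2] + 1/4·h[3] + 1/8·h[4] + 1/8·h[5]
  h[3] = 1 + 1/8·h[1] + 1/4·h[2] + 1/8·h[3] + 1/4·h[4] + 1/8·h[5]
  h[4] = 1 + 1/8·h[1] + 1/8·h[2] + 1/4·h[3] + 1/8·h[4] + 1/4·h[5]
  h[5] = 1 + 1/8·h[1] + 1/8·h[2] + 1/4·h[3] + 1/4·h[4] + 1/8·h[5]
Solving the 5×5 linear system over states ≠ 0 gives exactly h = [0, 8, 8, 8, 8, 8] (h[0] = 0 is the target).

h = [0.0000, 8.0000, 8.0000, 8.0000, 8.0000, 8.0000]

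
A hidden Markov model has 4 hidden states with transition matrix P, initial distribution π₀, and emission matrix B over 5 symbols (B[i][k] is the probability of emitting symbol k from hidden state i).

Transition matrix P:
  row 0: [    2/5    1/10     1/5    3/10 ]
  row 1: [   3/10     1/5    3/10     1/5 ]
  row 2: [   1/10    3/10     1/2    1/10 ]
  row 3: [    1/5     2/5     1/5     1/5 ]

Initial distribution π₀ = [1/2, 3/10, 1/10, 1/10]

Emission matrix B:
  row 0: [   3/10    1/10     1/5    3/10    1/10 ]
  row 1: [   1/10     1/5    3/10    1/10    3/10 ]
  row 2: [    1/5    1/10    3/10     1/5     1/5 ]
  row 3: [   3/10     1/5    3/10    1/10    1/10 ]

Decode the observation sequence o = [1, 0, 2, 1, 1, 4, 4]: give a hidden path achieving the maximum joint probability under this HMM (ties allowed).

path = [0, 0, 0, 3, 1, 2, 2]

t=0: δ = [5.000e-02, 6.000e-02, 1.000e-02, 2.000e-02]  (obs o_0=1)
t=1: δ = [6.000e-03, 1.200e-03, 3.600e-03, 4.500e-03]  ψ = [0, 1, 1, 0]  (obs o_1=0)
t=2: δ = [4.800e-04, 5.400e-04, 5.400e-04, 5.400e-04]  ψ = [0, 3, 2, 0]  (obs o_2=2)
t=3: δ = [1.920e-05, 4.320e-05, 2.700e-05, 2.880e-05]  ψ = [0, 3, 2, 0]  (obs o_3=1)
t=4: δ = [1.296e-06, 2.304e-06, 1.350e-06, 1.728e-06]  ψ = [1, 3, 2, 1]  (obs o_4=1)
t=5: δ = [6.912e-08, 2.074e-07, 1.382e-07, 4.608e-08]  ψ = [1, 3, 1, 1]  (obs o_5=4)
t=6: δ = [6.221e-09, 1.244e-08, 1.382e-08, 4.147e-09]  ψ = [1, 1, 2, 1]  (obs o_6=4)
backtrack: best end state = 2; path = [0, 0, 0, 3, 1, 2, 2]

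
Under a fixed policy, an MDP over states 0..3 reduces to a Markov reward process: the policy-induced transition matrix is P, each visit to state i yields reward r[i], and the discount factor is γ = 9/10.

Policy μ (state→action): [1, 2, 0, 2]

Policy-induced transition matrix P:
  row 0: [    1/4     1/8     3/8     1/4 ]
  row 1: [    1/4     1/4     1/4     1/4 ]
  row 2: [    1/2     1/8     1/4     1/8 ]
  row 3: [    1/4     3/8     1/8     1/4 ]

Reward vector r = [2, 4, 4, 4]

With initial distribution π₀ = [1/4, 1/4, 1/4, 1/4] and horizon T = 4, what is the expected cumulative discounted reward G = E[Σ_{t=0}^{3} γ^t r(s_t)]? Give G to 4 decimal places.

t=0: π = [0.2500, 0.2500, 0.2500, 0.2500], E[r] = 3.5000, γ^t·E[r] = 3.500000, running G = 3.500000
t=1: π = [0.3125, 0.2188, 0.2500, 0.2188], E[r] = 3.3750, γ^t·E[r] = 3.037500, running G = 6.537500
t=2: π = [0.3125, 0.2070, 0.2617, 0.2188], E[r] = 3.3750, γ^t·E[r] = 2.733750, running G = 9.271250
t=3: π = [0.3154, 0.2056, 0.2617, 0.2173], E[r] = 3.3691, γ^t·E[r] = 2.456104, running G = 11.727354

G = 11.7274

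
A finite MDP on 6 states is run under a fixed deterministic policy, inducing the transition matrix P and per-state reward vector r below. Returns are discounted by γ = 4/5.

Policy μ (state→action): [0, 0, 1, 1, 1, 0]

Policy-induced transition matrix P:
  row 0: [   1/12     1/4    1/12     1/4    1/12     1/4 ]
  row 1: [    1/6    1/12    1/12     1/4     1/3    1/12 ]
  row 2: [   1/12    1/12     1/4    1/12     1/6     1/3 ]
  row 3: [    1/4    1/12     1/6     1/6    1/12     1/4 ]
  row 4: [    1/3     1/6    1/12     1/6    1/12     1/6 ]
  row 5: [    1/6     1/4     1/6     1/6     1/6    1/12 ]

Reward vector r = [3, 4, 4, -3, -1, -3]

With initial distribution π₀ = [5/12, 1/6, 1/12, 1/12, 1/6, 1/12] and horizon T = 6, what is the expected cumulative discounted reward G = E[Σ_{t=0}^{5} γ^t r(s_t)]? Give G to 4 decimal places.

t=0: π = [0.4167, 0.1667, 0.0833, 0.0833, 0.1667, 0.0833], E[r] = 1.5833, γ^t·E[r] = 1.583333, running G = 1.583333
t=1: π = [0.1597, 0.1806, 0.1111, 0.2083, 0.1389, 0.2014], E[r] = 0.2778, γ^t·E[r] = 0.222222, running G = 1.805556
t=2: π = [0.1846, 0.1551, 0.1360, 0.1858, 0.1545, 0.1840], E[r] = 0.4543, γ^t·E[r] = 0.290741, running G = 2.096296
t=3: π = [0.1812, 0.1576, 0.1368, 0.1836, 0.1488, 0.1919], E[r] = 0.4459, γ^t·E[r] = 0.228296, running G = 2.324593
t=4: π = [0.1803, 0.1579, 0.1374, 0.1835, 0.1501, 0.1907], E[r] = 0.4493, γ^t·E[r] = 0.184051, running G = 2.508644
t=5: π = [0.1805, 0.1577, 0.1374, 0.1834, 0.1502, 0.1908], E[r] = 0.4491, γ^t·E[r] = 0.147161, running G = 2.655804

G = 2.6558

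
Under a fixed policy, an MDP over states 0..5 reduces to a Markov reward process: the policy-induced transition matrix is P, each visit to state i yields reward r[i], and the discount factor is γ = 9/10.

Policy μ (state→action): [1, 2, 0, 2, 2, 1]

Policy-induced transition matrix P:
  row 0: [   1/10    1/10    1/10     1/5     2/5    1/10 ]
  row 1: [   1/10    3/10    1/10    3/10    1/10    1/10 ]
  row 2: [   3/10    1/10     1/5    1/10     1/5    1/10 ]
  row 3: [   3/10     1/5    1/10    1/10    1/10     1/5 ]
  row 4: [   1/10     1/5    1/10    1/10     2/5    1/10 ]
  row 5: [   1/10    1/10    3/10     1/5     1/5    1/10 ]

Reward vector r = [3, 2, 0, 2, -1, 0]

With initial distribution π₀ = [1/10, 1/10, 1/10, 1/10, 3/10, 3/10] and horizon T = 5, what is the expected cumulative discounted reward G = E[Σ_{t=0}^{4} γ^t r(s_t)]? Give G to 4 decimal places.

t=0: π = [0.1000, 0.1000, 0.1000, 0.1000, 0.3000, 0.3000], E[r] = 0.4000, γ^t·E[r] = 0.400000, running G = 0.400000
t=1: π = [0.1400, 0.1600, 0.1700, 0.1600, 0.2600, 0.1100], E[r] = 0.8000, γ^t·E[r] = 0.720000, running G = 1.120000
t=2: π = [0.1660, 0.1740, 0.1390, 0.1570, 0.2480, 0.1160], E[r] = 0.9120, γ^t·E[r] = 0.738720, running G = 1.858720
t=3: π = [0.1592, 0.1753, 0.1371, 0.1630, 0.2497, 0.1157], E[r] = 0.9045, γ^t·E[r] = 0.659381, running G = 2.518101
t=4: π = [0.1600, 0.1763, 0.1369, 0.1626, 0.2480, 0.1163], E[r] = 0.9099, γ^t·E[r] = 0.596966, running G = 3.115066

G = 3.1151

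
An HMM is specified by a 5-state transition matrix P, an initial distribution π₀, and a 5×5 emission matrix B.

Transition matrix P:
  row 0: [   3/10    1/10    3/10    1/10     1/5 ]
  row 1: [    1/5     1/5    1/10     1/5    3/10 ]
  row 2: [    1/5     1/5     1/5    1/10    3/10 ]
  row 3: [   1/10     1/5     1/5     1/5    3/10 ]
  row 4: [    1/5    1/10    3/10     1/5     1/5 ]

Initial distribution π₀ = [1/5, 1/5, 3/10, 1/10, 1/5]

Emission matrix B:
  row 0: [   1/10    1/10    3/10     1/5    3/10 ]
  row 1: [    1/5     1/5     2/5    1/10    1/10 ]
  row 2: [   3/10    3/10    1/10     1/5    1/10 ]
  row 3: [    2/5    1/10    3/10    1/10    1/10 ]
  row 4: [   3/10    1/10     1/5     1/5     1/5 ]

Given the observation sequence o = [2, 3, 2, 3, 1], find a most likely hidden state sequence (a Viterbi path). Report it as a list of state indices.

t=0: δ = [6.000e-02, 8.000e-02, 3.000e-02, 3.000e-02, 4.000e-02]  (obs o_0=2)
t=1: δ = [3.600e-03, 1.600e-03, 3.600e-03, 1.600e-03, 4.800e-03]  ψ = [0, 1, 0, 1, 1]  (obs o_1=3)
t=2: δ = [3.240e-04, 2.880e-04, 1.440e-04, 2.880e-04, 2.160e-04]  ψ = [0, 2, 4, 4, 2]  (obs o_2=2)
t=3: δ = [1.944e-05, 5.760e-06, 1.944e-05, 5.760e-06, 1.728e-05]  ψ = [0, 1, 0, 1, 1]  (obs o_3=3)
t=4: δ = [5.832e-07, 7.776e-07, 1.750e-06, 3.456e-07, 5.832e-07]  ψ = [0, 2, 0, 4, 2]  (obs o_4=1)
backtrack: best end state = 2; path = [0, 0, 0, 0, 2]

path = [0, 0, 0, 0, 2]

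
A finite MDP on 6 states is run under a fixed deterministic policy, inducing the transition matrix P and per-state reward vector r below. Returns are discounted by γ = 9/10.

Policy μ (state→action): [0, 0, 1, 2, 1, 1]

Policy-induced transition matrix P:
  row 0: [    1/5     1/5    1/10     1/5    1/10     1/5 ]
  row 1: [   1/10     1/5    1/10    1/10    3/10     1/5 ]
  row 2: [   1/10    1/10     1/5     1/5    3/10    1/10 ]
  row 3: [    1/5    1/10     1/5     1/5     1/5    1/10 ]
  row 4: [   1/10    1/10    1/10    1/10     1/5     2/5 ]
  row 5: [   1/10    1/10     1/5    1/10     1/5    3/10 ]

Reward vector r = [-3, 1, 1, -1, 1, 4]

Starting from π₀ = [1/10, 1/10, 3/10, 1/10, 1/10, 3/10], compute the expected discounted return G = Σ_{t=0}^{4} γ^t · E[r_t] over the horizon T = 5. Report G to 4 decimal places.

t=0: π = [0.1000, 0.1000, 0.3000, 0.1000, 0.1000, 0.3000], E[r] = 1.3000, γ^t·E[r] = 1.300000, running G = 1.300000
t=1: π = [0.1200, 0.1200, 0.1700, 0.1500, 0.2300, 0.2100], E[r] = 0.8500, γ^t·E[r] = 0.765000, running G = 2.065000
t=2: π = [0.1270, 0.1240, 0.1530, 0.1440, 0.2170, 0.2350], E[r] = 0.9090, γ^t·E[r] = 0.736290, running G = 2.801290
t=3: π = [0.1271, 0.1251, 0.1532, 0.1424, 0.2150, 0.2372], E[r] = 0.9184, γ^t·E[r] = 0.669514, running G = 3.470804
t=4: π = [0.1270, 0.1252, 0.1533, 0.1423, 0.2151, 0.2372], E[r] = 0.9191, γ^t·E[r] = 0.603048, running G = 4.073851

G = 4.0739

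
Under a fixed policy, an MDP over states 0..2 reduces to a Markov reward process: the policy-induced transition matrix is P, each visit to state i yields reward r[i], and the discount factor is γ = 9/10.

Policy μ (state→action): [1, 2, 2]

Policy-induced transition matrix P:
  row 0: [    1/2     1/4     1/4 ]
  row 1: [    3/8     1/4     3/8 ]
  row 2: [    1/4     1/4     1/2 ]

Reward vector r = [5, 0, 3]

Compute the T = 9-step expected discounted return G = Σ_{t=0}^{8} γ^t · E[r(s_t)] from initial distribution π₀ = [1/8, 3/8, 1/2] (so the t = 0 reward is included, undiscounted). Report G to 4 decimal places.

t=0: π = [0.1250, 0.3750, 0.5000], E[r] = 2.1250, γ^t·E[r] = 2.125000, running G = 2.125000
t=1: π = [0.3281, 0.2500, 0.4219], E[r] = 2.9063, γ^t·E[r] = 2.615625, running G = 4.740625
t=2: π = [0.3633, 0.2500, 0.3867], E[r] = 2.9766, γ^t·E[r] = 2.411016, running G = 7.151641
t=3: π = [0.3721, 0.2500, 0.3779], E[r] = 2.9941, γ^t·E[r] = 2.182729, running G = 9.334369
t=4: π = [0.3743, 0.2500, 0.3757], E[r] = 2.9985, γ^t·E[r] = 1.967339, running G = 11.301708
t=5: π = [0.3748, 0.2500, 0.3752], E[r] = 2.9996, γ^t·E[r] = 1.771254, running G = 13.072962
t=6: π = [0.3750, 0.2500, 0.3750], E[r] = 2.9999, γ^t·E[r] = 1.594274, running G = 14.667236
t=7: π = [0.3750, 0.2500, 0.3750], E[r] = 3.0000, γ^t·E[r] = 1.434880, running G = 16.102116
t=8: π = [0.3750, 0.2500, 0.3750], E[r] = 3.0000, γ^t·E[r] = 1.291399, running G = 17.393515

G = 17.3935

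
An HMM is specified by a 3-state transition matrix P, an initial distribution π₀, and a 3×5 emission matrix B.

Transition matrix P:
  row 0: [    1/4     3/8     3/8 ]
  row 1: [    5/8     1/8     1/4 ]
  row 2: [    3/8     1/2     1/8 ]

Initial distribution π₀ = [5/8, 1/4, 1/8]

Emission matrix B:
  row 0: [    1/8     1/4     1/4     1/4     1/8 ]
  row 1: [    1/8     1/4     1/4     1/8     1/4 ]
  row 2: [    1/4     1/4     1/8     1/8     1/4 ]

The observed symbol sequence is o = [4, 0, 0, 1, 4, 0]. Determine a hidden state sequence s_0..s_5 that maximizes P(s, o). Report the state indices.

path = [0, 2, 1, 0, 1, 0]

t=0: δ = [7.812e-02, 6.250e-02, 3.125e-02]  (obs o_0=4)
t=1: δ = [4.883e-03, 3.662e-03, 7.324e-03]  ψ = [1, 0, 0]  (obs o_1=0)
t=2: δ = [3.433e-04, 4.578e-04, 4.578e-04]  ψ = [2, 2, 0]  (obs o_2=0)
t=3: δ = [7.153e-05, 5.722e-05, 3.219e-05]  ψ = [1, 2, 0]  (obs o_3=1)
t=4: δ = [4.470e-06, 6.706e-06, 6.706e-06]  ψ = [1, 0, 0]  (obs o_4=4)
t=5: δ = [5.239e-07, 4.191e-07, 4.191e-07]  ψ = [1, 2, 0]  (obs o_5=0)
backtrack: best end state = 0; path = [0, 2, 1, 0, 1, 0]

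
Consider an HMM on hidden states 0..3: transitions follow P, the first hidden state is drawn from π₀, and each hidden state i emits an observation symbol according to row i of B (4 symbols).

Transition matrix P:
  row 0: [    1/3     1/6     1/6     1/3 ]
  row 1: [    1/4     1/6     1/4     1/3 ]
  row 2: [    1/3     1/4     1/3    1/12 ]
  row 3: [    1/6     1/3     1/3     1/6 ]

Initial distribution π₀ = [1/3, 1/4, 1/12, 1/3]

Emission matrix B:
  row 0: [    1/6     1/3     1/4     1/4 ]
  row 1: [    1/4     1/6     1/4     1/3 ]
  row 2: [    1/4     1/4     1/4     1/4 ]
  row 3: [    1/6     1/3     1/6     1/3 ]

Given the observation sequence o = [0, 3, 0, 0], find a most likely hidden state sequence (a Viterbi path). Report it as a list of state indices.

path = [1, 3, 2, 2]

t=0: δ = [5.556e-02, 6.250e-02, 2.083e-02, 5.556e-02]  (obs o_0=0)
t=1: δ = [4.630e-03, 6.173e-03, 4.630e-03, 6.944e-03]  ψ = [0, 3, 3, 1]  (obs o_1=3)
t=2: δ = [2.572e-04, 5.787e-04, 5.787e-04, 3.429e-04]  ψ = [0, 3, 3, 1]  (obs o_2=0)
t=3: δ = [3.215e-05, 3.617e-05, 4.823e-05, 3.215e-05]  ψ = [2, 2, 2, 1]  (obs o_3=0)
backtrack: best end state = 2; path = [1, 3, 2, 2]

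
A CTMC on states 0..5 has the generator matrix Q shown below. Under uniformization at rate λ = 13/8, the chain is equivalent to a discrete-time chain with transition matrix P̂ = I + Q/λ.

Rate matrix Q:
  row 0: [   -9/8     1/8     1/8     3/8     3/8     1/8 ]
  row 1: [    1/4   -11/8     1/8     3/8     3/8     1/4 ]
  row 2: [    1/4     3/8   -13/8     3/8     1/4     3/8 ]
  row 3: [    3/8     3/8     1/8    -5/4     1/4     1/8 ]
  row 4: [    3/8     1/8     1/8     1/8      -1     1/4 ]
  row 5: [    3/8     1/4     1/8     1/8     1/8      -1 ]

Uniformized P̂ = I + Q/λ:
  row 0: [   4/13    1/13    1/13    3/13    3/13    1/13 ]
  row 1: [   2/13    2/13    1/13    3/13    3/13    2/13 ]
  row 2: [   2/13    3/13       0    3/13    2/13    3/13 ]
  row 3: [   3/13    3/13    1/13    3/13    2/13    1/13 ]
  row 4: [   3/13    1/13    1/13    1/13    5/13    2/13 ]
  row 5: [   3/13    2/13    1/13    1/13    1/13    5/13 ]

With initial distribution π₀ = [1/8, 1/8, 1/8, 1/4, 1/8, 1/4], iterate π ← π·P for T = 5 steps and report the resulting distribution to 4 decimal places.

t=0: π = [0.1250, 0.1250, 0.1250, 0.2500, 0.1250, 0.2500]
t=1: π = [0.2212, 0.1635, 0.0673, 0.1731, 0.1827, 0.1923]
t=2: π = [0.2300, 0.1413, 0.0717, 0.1731, 0.2108, 0.1731]
t=3: π = [0.2321, 0.1388, 0.0714, 0.1717, 0.2177, 0.1683]
t=4: π = [0.2325, 0.1379, 0.0714, 0.1714, 0.2197, 0.1671]
t=5: π = [0.2325, 0.1377, 0.0714, 0.1713, 0.2202, 0.1668]

π = [0.2325, 0.1377, 0.0714, 0.1713, 0.2202, 0.1668]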